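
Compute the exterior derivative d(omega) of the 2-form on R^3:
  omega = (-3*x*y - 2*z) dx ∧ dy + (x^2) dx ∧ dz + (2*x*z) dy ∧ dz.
d(omega) = (2*z - 2) dx ∧ dy ∧ dz

For a 2-form omega = sum_{i<j} g_{ij} dx_i ∧ dx_j, the exterior derivative is
  d(omega) = sum_{i<j} d(g_{ij}) ∧ dx_i ∧ dx_j = sum_{i<j, k} (∂g_{ij}/∂x_k) dx_k ∧ dx_i ∧ dx_j.
Expand each term, using dx_k ∧ dx_i ∧ dx_j = sgn(permutation) dx_{(a)} ∧ dx_{(b)} ∧ dx_{(c)} with (a < b < c) sorted:
  d(-3*x*y - 2*z) includes (∂/∂z)(-3*x*y - 2*z) dz = (-2) dz, which multiplied by dx ∧ dy gives (-2) dx ∧ dy ∧ dz
  d(2*x*z) includes (∂/∂x)(2*x*z) dx = (2*z) dx, which multiplied by dy ∧ dz gives (2*z) dx ∧ dy ∧ dz
Collecting like 3-forms: d(omega) = (2*z - 2) dx ∧ dy ∧ dz.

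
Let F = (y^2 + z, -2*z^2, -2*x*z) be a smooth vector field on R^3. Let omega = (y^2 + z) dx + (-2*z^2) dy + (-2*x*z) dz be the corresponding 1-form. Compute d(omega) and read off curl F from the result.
d(omega) = (4*z) dy ∧ dz + (2*z + 1) dz ∧ dx + (-2*y) dx ∧ dy; curl F = (4*z, 2*z + 1, -2*y)

d omega = sum_{i<j} (∂f_j/∂x_i - ∂f_i/∂x_j) dx_i ∧ dx_j. Under the identification (dy ∧ dz, dz ∧ dx, dx ∧ dy) ↔ (e_x, e_y, e_z), the coefficients are exactly the components of curl F. Compute:
  ∂R/∂y - ∂Q/∂z = (0) - (-4*z) = 4*z
  ∂P/∂z - ∂R/∂x = (1) - (-2*z) = 2*z + 1
  ∂Q/∂x - ∂P/∂y = (0) - (2*y) = -2*y.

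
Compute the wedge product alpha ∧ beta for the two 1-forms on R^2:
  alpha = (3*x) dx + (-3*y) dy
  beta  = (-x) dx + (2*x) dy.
alpha ∧ beta = (3*x*(2*x - y)) dx ∧ dy

Distribute the wedge, using dx_i ∧ dx_j = -dx_j ∧ dx_i and dx_i ∧ dx_i = 0. For each pair (i, j) with i < j, the coefficient of dx_i ∧ dx_j in alpha ∧ beta is (alpha_i * beta_j - alpha_j * beta_i). Collecting: alpha ∧ beta = (3*x*(2*x - y)) dx ∧ dy.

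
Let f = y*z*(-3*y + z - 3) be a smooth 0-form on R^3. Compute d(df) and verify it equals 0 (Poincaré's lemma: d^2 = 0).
d(df) = 0

Step 1: df = sum_i (∂f/∂x_i) dx_i = (0) dx + (z*(-6*y + z - 3)) dy + (y*(-3*y + 2*z - 3)) dz.
Step 2: Apply d again. Using the 1-form formula, the coefficient of dx ∧ dy in d(df) is ∂^2 f/∂x ∂y - ∂^2 f/∂y ∂x = (0) - (0) = 0 (equality of mixed partials for smooth f).
Similarly for dx ∧ dz and dy ∧ dz — all coefficients vanish. So d(df) = 0.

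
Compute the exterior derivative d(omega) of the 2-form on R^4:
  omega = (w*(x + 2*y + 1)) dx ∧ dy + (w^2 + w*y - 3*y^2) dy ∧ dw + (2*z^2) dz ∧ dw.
d(omega) = (x + 2*y + 1) dx ∧ dy ∧ dw

For a 2-form omega = sum_{i<j} g_{ij} dx_i ∧ dx_j, the exterior derivative is
  d(omega) = sum_{i<j} d(g_{ij}) ∧ dx_i ∧ dx_j = sum_{i<j, k} (∂g_{ij}/∂x_k) dx_k ∧ dx_i ∧ dx_j.
Expand each term, using dx_k ∧ dx_i ∧ dx_j = sgn(permutation) dx_{(a)} ∧ dx_{(b)} ∧ dx_{(c)} with (a < b < c) sorted:
  d(w*(x + 2*y + 1)) includes (∂/∂w)(w*(x + 2*y + 1)) dw = (x + 2*y + 1) dw, which multiplied by dx ∧ dy gives (x + 2*y + 1) dx ∧ dy ∧ dw
Collecting like 3-forms: d(omega) = (x + 2*y + 1) dx ∧ dy ∧ dw.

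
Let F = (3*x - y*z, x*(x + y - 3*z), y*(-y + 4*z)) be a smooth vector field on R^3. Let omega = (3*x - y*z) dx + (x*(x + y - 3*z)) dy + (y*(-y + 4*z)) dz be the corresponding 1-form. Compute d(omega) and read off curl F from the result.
d(omega) = (3*x - 2*y + 4*z) dy ∧ dz + (-y) dz ∧ dx + (2*x + y - 2*z) dx ∧ dy; curl F = (3*x - 2*y + 4*z, -y, 2*x + y - 2*z)

d omega = sum_{i<j} (∂f_j/∂x_i - ∂f_i/∂x_j) dx_i ∧ dx_j. Under the identification (dy ∧ dz, dz ∧ dx, dx ∧ dy) ↔ (e_x, e_y, e_z), the coefficients are exactly the components of curl F. Compute:
  ∂R/∂y - ∂Q/∂z = (-2*y + 4*z) - (-3*x) = 3*x - 2*y + 4*z
  ∂P/∂z - ∂R/∂x = (-y) - (0) = -y
  ∂Q/∂x - ∂P/∂y = (2*x + y - 3*z) - (-z) = 2*x + y - 2*z.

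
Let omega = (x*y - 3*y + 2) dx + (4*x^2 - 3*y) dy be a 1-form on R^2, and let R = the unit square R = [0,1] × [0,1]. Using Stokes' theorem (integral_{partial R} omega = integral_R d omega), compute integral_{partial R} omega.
integral_(partial R) omega = 13/2

Stokes: integral_partial_R omega = integral_R d omega with d omega = (∂Q/∂x - ∂P/∂y) dx ∧ dy.
  ∂Q/∂x = 8*x
  ∂P/∂y = x - 3
  integrand = ∂Q/∂x - ∂P/∂y = 7*x + 3.
Integrating over R: integral_0^1 integral_0^1 (7*x + 3) dx dy = 13/2.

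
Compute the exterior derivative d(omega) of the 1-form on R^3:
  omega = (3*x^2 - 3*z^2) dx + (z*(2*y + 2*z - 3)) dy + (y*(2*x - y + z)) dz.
d(omega) = (2*y + 6*z) dx ∧ dz + (2*x - 4*y - 3*z + 3) dy ∧ dz

For a 1-form omega = sum_i f_i dx_i, the exterior derivative is
  d(omega) = sum_{i < j} (∂f_j/∂x_i - ∂f_i/∂x_j) dx_i ∧ dx_j.
  coefficient of dx ∧ dz: ∂f_3/∂x - ∂f_1/∂z = ∂(y*(2*x - y + z))/∂x - ∂(3*x^2 - 3*z^2)/∂z = 2*y + 6*z
  coefficient of dy ∧ dz: ∂f_3/∂y - ∂f_2/∂z = ∂(y*(2*x - y + z))/∂y - ∂(z*(2*y + 2*z - 3))/∂z = 2*x - 4*y - 3*z + 3
Assembling: d(omega) = (2*y + 6*z) dx ∧ dz + (2*x - 4*y - 3*z + 3) dy ∧ dz.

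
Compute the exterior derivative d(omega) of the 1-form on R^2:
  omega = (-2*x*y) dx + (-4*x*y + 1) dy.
d(omega) = (2*x - 4*y) dx ∧ dy

For a 1-form omega = sum_i f_i dx_i, the exterior derivative is
  d(omega) = sum_{i < j} (∂f_j/∂x_i - ∂f_i/∂x_j) dx_i ∧ dx_j.
  coefficient of dx ∧ dy: ∂f_2/∂x - ∂f_1/∂y = ∂(-4*x*y + 1)/∂x - ∂(-2*x*y)/∂y = 2*x - 4*y
Assembling: d(omega) = (2*x - 4*y) dx ∧ dy.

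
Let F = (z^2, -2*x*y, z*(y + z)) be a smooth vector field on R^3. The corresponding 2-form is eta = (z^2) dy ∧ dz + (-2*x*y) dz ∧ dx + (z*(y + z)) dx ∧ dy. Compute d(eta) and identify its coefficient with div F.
d(eta) = (-2*x + y + 2*z) dx ∧ dy ∧ dz; div F = -2*x + y + 2*z

For a 2-form in R^3 of the form above, applying d gives a 3-form with coefficient ∂P/∂x + ∂Q/∂y + ∂R/∂z:
  ∂P/∂x = 0
  ∂Q/∂y = -2*x
  ∂R/∂z = y + 2*z
Sum = -2*x + y + 2*z, which is exactly div F.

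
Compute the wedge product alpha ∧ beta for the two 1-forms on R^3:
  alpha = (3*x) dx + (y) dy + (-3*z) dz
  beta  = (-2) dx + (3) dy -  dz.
alpha ∧ beta = (9*x + 2*y) dx ∧ dy + (-3*x - 6*z) dx ∧ dz + (-y + 9*z) dy ∧ dz

Distribute the wedge, using dx_i ∧ dx_j = -dx_j ∧ dx_i and dx_i ∧ dx_i = 0. For each pair (i, j) with i < j, the coefficient of dx_i ∧ dx_j in alpha ∧ beta is (alpha_i * beta_j - alpha_j * beta_i). Collecting: alpha ∧ beta = (9*x + 2*y) dx ∧ dy + (-3*x - 6*z) dx ∧ dz + (-y + 9*z) dy ∧ dz.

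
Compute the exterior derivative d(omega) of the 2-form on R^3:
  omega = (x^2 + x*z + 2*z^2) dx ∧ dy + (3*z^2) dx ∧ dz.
d(omega) = (x + 4*z) dx ∧ dy ∧ dz

For a 2-form omega = sum_{i<j} g_{ij} dx_i ∧ dx_j, the exterior derivative is
  d(omega) = sum_{i<j} d(g_{ij}) ∧ dx_i ∧ dx_j = sum_{i<j, k} (∂g_{ij}/∂x_k) dx_k ∧ dx_i ∧ dx_j.
Expand each term, using dx_k ∧ dx_i ∧ dx_j = sgn(permutation) dx_{(a)} ∧ dx_{(b)} ∧ dx_{(c)} with (a < b < c) sorted:
  d(x^2 + x*z + 2*z^2) includes (∂/∂z)(x^2 + x*z + 2*z^2) dz = (x + 4*z) dz, which multiplied by dx ∧ dy gives (x + 4*z) dx ∧ dy ∧ dz
Collecting like 3-forms: d(omega) = (x + 4*z) dx ∧ dy ∧ dz.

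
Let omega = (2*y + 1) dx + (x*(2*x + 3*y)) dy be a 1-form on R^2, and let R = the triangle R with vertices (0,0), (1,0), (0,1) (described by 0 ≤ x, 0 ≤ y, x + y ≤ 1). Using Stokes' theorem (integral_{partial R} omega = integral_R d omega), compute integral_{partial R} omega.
integral_(partial R) omega = 1/6

Stokes: integral_partial_R omega = integral_R d omega with d omega = (∂Q/∂x - ∂P/∂y) dx ∧ dy.
  ∂Q/∂x = 4*x + 3*y
  ∂P/∂y = 2
  integrand = ∂Q/∂x - ∂P/∂y = 4*x + 3*y - 2.
Integrating over R: integral_0^1 integral_0^{1-x} (4*x + 3*y - 2) dy dx = 1/6.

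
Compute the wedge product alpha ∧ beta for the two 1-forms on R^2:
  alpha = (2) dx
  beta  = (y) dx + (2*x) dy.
alpha ∧ beta = (4*x) dx ∧ dy

Distribute the wedge, using dx_i ∧ dx_j = -dx_j ∧ dx_i and dx_i ∧ dx_i = 0. For each pair (i, j) with i < j, the coefficient of dx_i ∧ dx_j in alpha ∧ beta is (alpha_i * beta_j - alpha_j * beta_i). Collecting: alpha ∧ beta = (4*x) dx ∧ dy.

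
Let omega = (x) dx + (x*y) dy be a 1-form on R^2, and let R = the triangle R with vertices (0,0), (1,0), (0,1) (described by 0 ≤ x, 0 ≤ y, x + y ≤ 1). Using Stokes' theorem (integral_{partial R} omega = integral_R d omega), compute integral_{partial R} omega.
integral_(partial R) omega = 1/6

Stokes: integral_partial_R omega = integral_R d omega with d omega = (∂Q/∂x - ∂P/∂y) dx ∧ dy.
  ∂Q/∂x = y
  ∂P/∂y = 0
  integrand = ∂Q/∂x - ∂P/∂y = y.
Integrating over R: integral_0^1 integral_0^{1-x} (y) dy dx = 1/6.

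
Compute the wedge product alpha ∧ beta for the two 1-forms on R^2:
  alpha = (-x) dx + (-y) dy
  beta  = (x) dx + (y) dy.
alpha ∧ beta = 0

Distribute the wedge, using dx_i ∧ dx_j = -dx_j ∧ dx_i and dx_i ∧ dx_i = 0. For each pair (i, j) with i < j, the coefficient of dx_i ∧ dx_j in alpha ∧ beta is (alpha_i * beta_j - alpha_j * beta_i). Collecting: alpha ∧ beta = 0.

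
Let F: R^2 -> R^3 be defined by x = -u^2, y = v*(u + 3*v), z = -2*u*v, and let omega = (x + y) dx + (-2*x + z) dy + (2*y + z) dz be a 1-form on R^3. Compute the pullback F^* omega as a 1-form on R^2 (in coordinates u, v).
F^* omega = (2*u^3 - 8*u*v^2 - 12*v^3) du + (2*u*(u^2 + 5*u*v - 12*v^2)) dv

Using F^*(f dg) = (f ∘ F) d(g ∘ F), substitute each coordinate x_i by F_i(u, v) in f_i, and replace dx_i by d F_i = (∂F_i/∂u) du + (∂F_i/∂v) dv.
  For the x component: f_1(F) = -u^2 + u*v + 3*v^2; d F_1 = (-2*u) du + (0) dv
  For the y component: f_2(F) = 2*u*(u - v); d F_2 = (v) du + (u + 6*v) dv
  For the z component: f_3(F) = 6*v^2; d F_3 = (-2*v) du + (-2*u) dv
Combining and collecting du, dv coefficients:
  coeff of du: 2*u^3 - 8*u*v^2 - 12*v^3
  coeff of dv: 2*u*(u^2 + 5*u*v - 12*v^2)
F^* omega = (2*u^3 - 8*u*v^2 - 12*v^3) du + (2*u*(u^2 + 5*u*v - 12*v^2)) dv.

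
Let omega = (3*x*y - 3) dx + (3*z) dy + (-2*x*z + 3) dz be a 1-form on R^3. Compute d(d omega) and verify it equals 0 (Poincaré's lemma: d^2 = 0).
d(d omega) = 0

Step 1: d omega = sum_{i<j} (∂f_j/∂x_i - ∂f_i/∂x_j) dx_i ∧ dx_j:
  coeff of dx ∧ dy: -3*x
  coeff of dx ∧ dz: -2*z
  coeff of dy ∧ dz: -3
Step 2: Apply d again to each 2-form coefficient. The only possible 3-form in R^3 is dx ∧ dy ∧ dz, with coefficient
  ∂(coeff of dy∧dz)/∂x - ∂(coeff of dx∧dz)/∂y + ∂(coeff of dx∧dy)/∂z
  = ∂/∂x (-3) - ∂/∂y (-2*z) + ∂/∂z (-3*x).
Each of these terms simplifies to sums of mixed partials that cancel in pairs. The result is 0 (by equality of mixed partials for smooth functions — Schwarz / Clairaut).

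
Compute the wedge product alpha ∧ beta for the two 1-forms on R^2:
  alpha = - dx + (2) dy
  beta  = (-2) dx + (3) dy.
alpha ∧ beta = (1) dx ∧ dy

Distribute the wedge, using dx_i ∧ dx_j = -dx_j ∧ dx_i and dx_i ∧ dx_i = 0. For each pair (i, j) with i < j, the coefficient of dx_i ∧ dx_j in alpha ∧ beta is (alpha_i * beta_j - alpha_j * beta_i). Collecting: alpha ∧ beta = (1) dx ∧ dy.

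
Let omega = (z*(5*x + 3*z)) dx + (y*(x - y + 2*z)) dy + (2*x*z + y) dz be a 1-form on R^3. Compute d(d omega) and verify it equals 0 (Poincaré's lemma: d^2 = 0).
d(d omega) = 0

Step 1: d omega = sum_{i<j} (∂f_j/∂x_i - ∂f_i/∂x_j) dx_i ∧ dx_j:
  coeff of dx ∧ dy: y
  coeff of dx ∧ dz: -5*x - 4*z
  coeff of dy ∧ dz: 1 - 2*y
Step 2: Apply d again to each 2-form coefficient. The only possible 3-form in R^3 is dx ∧ dy ∧ dz, with coefficient
  ∂(coeff of dy∧dz)/∂x - ∂(coeff of dx∧dz)/∂y + ∂(coeff of dx∧dy)/∂z
  = ∂/∂x (1 - 2*y) - ∂/∂y (-5*x - 4*z) + ∂/∂z (y).
Each of these terms simplifies to sums of mixed partials that cancel in pairs. The result is 0 (by equality of mixed partials for smooth functions — Schwarz / Clairaut).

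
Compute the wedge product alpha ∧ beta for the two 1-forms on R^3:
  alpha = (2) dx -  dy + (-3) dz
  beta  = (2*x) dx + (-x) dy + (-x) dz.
alpha ∧ beta = (4*x) dx ∧ dz + (-2*x) dy ∧ dz

Distribute the wedge, using dx_i ∧ dx_j = -dx_j ∧ dx_i and dx_i ∧ dx_i = 0. For each pair (i, j) with i < j, the coefficient of dx_i ∧ dx_j in alpha ∧ beta is (alpha_i * beta_j - alpha_j * beta_i). Collecting: alpha ∧ beta = (4*x) dx ∧ dz + (-2*x) dy ∧ dz.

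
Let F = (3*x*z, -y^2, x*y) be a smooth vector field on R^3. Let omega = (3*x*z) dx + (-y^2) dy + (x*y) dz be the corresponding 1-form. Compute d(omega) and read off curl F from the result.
d(omega) = (x) dy ∧ dz + (3*x - y) dz ∧ dx + (0) dx ∧ dy; curl F = (x, 3*x - y, 0)

d omega = sum_{i<j} (∂f_j/∂x_i - ∂f_i/∂x_j) dx_i ∧ dx_j. Under the identification (dy ∧ dz, dz ∧ dx, dx ∧ dy) ↔ (e_x, e_y, e_z), the coefficients are exactly the components of curl F. Compute:
  ∂R/∂y - ∂Q/∂z = (x) - (0) = x
  ∂P/∂z - ∂R/∂x = (3*x) - (y) = 3*x - y
  ∂Q/∂x - ∂P/∂y = (0) - (0) = 0.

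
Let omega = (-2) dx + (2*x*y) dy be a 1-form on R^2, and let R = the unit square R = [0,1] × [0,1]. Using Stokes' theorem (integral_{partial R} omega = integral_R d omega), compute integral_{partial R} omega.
integral_(partial R) omega = 1

Stokes: integral_partial_R omega = integral_R d omega with d omega = (∂Q/∂x - ∂P/∂y) dx ∧ dy.
  ∂Q/∂x = 2*y
  ∂P/∂y = 0
  integrand = ∂Q/∂x - ∂P/∂y = 2*y.
Integrating over R: integral_0^1 integral_0^1 (2*y) dx dy = 1.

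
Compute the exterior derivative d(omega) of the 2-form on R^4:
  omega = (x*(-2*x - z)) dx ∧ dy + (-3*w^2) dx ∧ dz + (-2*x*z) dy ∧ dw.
d(omega) = (-x) dx ∧ dy ∧ dz + (-6*w) dx ∧ dz ∧ dw + (-2*z) dx ∧ dy ∧ dw + (2*x) dy ∧ dz ∧ dw

For a 2-form omega = sum_{i<j} g_{ij} dx_i ∧ dx_j, the exterior derivative is
  d(omega) = sum_{i<j} d(g_{ij}) ∧ dx_i ∧ dx_j = sum_{i<j, k} (∂g_{ij}/∂x_k) dx_k ∧ dx_i ∧ dx_j.
Expand each term, using dx_k ∧ dx_i ∧ dx_j = sgn(permutation) dx_{(a)} ∧ dx_{(b)} ∧ dx_{(c)} with (a < b < c) sorted:
  d(x*(-2*x - z)) includes (∂/∂z)(x*(-2*x - z)) dz = (-x) dz, which multiplied by dx ∧ dy gives (-x) dx ∧ dy ∧ dz
  d(-3*w^2) includes (∂/∂w)(-3*w^2) dw = (-6*w) dw, which multiplied by dx ∧ dz gives (-6*w) dx ∧ dz ∧ dw
  d(-2*x*z) includes (∂/∂x)(-2*x*z) dx = (-2*z) dx, which multiplied by dy ∧ dw gives (-2*z) dx ∧ dy ∧ dw
  d(-2*x*z) includes (∂/∂z)(-2*x*z) dz = (-2*x) dz, which multiplied by dy ∧ dw gives (2*x) dy ∧ dz ∧ dw
Collecting like 3-forms: d(omega) = (-x) dx ∧ dy ∧ dz + (-6*w) dx ∧ dz ∧ dw + (-2*z) dx ∧ dy ∧ dw + (2*x) dy ∧ dz ∧ dw.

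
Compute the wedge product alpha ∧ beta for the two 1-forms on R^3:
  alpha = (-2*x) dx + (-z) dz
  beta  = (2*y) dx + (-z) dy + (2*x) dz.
alpha ∧ beta = (2*x*z) dx ∧ dy + (-4*x^2 + 2*y*z) dx ∧ dz + (-z^2) dy ∧ dz

Distribute the wedge, using dx_i ∧ dx_j = -dx_j ∧ dx_i and dx_i ∧ dx_i = 0. For each pair (i, j) with i < j, the coefficient of dx_i ∧ dx_j in alpha ∧ beta is (alpha_i * beta_j - alpha_j * beta_i). Collecting: alpha ∧ beta = (2*x*z) dx ∧ dy + (-4*x^2 + 2*y*z) dx ∧ dz + (-z^2) dy ∧ dz.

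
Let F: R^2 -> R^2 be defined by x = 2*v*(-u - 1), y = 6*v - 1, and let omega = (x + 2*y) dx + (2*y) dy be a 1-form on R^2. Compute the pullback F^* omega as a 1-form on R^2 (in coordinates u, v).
F^* omega = (4*v*(u*v - 5*v + 1)) du + (4*u^2*v - 16*u*v + 4*u + 52*v - 8) dv

Using F^*(f dg) = (f ∘ F) d(g ∘ F), substitute each coordinate x_i by F_i(u, v) in f_i, and replace dx_i by d F_i = (∂F_i/∂u) du + (∂F_i/∂v) dv.
  For the x component: f_1(F) = -2*u*v + 10*v - 2; d F_1 = (-2*v) du + (-2*u - 2) dv
  For the y component: f_2(F) = 12*v - 2; d F_2 = (0) du + (6) dv
Combining and collecting du, dv coefficients:
  coeff of du: 4*v*(u*v - 5*v + 1)
  coeff of dv: 4*u^2*v - 16*u*v + 4*u + 52*v - 8
F^* omega = (4*v*(u*v - 5*v + 1)) du + (4*u^2*v - 16*u*v + 4*u + 52*v - 8) dv.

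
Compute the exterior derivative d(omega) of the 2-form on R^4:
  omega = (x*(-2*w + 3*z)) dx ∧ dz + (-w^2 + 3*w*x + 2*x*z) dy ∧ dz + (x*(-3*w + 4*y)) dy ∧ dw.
d(omega) = (-2*x) dx ∧ dz ∧ dw + (3*w + 2*z) dx ∧ dy ∧ dz + (-2*w + 3*x) dy ∧ dz ∧ dw + (-3*w + 4*y) dx ∧ dy ∧ dw

For a 2-form omega = sum_{i<j} g_{ij} dx_i ∧ dx_j, the exterior derivative is
  d(omega) = sum_{i<j} d(g_{ij}) ∧ dx_i ∧ dx_j = sum_{i<j, k} (∂g_{ij}/∂x_k) dx_k ∧ dx_i ∧ dx_j.
Expand each term, using dx_k ∧ dx_i ∧ dx_j = sgn(permutation) dx_{(a)} ∧ dx_{(b)} ∧ dx_{(c)} with (a < b < c) sorted:
  d(x*(-2*w + 3*z)) includes (∂/∂w)(x*(-2*w + 3*z)) dw = (-2*x) dw, which multiplied by dx ∧ dz gives (-2*x) dx ∧ dz ∧ dw
  d(-w^2 + 3*w*x + 2*x*z) includes (∂/∂x)(-w^2 + 3*w*x + 2*x*z) dx = (3*w + 2*z) dx, which multiplied by dy ∧ dz gives (3*w + 2*z) dx ∧ dy ∧ dz
  d(-w^2 + 3*w*x + 2*x*z) includes (∂/∂w)(-w^2 + 3*w*x + 2*x*z) dw = (-2*w + 3*x) dw, which multiplied by dy ∧ dz gives (-2*w + 3*x) dy ∧ dz ∧ dw
  d(x*(-3*w + 4*y)) includes (∂/∂x)(x*(-3*w + 4*y)) dx = (-3*w + 4*y) dx, which multiplied by dy ∧ dw gives (-3*w + 4*y) dx ∧ dy ∧ dw
Collecting like 3-forms: d(omega) = (-2*x) dx ∧ dz ∧ dw + (3*w + 2*z) dx ∧ dy ∧ dz + (-2*w + 3*x) dy ∧ dz ∧ dw + (-3*w + 4*y) dx ∧ dy ∧ dw.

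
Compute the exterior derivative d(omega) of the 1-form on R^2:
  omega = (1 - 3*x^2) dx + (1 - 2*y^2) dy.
d(omega) = 0

For a 1-form omega = sum_i f_i dx_i, the exterior derivative is
  d(omega) = sum_{i < j} (∂f_j/∂x_i - ∂f_i/∂x_j) dx_i ∧ dx_j.

Assembling: d(omega) = 0.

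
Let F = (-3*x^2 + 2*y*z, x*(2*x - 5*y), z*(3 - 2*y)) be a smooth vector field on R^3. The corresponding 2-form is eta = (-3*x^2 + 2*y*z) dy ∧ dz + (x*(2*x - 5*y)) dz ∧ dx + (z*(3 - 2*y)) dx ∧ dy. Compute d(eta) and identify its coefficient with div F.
d(eta) = (-11*x - 2*y + 3) dx ∧ dy ∧ dz; div F = -11*x - 2*y + 3

For a 2-form in R^3 of the form above, applying d gives a 3-form with coefficient ∂P/∂x + ∂Q/∂y + ∂R/∂z:
  ∂P/∂x = -6*x
  ∂Q/∂y = -5*x
  ∂R/∂z = 3 - 2*y
Sum = -11*x - 2*y + 3, which is exactly div F.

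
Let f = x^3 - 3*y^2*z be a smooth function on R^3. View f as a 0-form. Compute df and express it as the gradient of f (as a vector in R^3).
df = (3*x^2) dx + (-6*y*z) dy + (-3*y^2) dz; grad f = (3*x^2, -6*y*z, -3*y^2)

For a 0-form f, d f = (∂f/∂x) dx + (∂f/∂y) dy + (∂f/∂z) dz. The components of the vector representation are exactly the entries of grad f in Cartesian coordinates:
  ∂f/∂x = 3*x^2
  ∂f/∂y = -6*y*z
  ∂f/∂z = -3*y^2.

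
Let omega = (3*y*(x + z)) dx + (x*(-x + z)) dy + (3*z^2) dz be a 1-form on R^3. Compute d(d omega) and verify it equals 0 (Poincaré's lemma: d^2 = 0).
d(d omega) = 0

Step 1: d omega = sum_{i<j} (∂f_j/∂x_i - ∂f_i/∂x_j) dx_i ∧ dx_j:
  coeff of dx ∧ dy: -5*x - 2*z
  coeff of dx ∧ dz: -3*y
  coeff of dy ∧ dz: -x
Step 2: Apply d again to each 2-form coefficient. The only possible 3-form in R^3 is dx ∧ dy ∧ dz, with coefficient
  ∂(coeff of dy∧dz)/∂x - ∂(coeff of dx∧dz)/∂y + ∂(coeff of dx∧dy)/∂z
  = ∂/∂x (-x) - ∂/∂y (-3*y) + ∂/∂z (-5*x - 2*z).
Each of these terms simplifies to sums of mixed partials that cancel in pairs. The result is 0 (by equality of mixed partials for smooth functions — Schwarz / Clairaut).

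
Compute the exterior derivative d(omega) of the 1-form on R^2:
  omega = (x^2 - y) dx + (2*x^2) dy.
d(omega) = (4*x + 1) dx ∧ dy

For a 1-form omega = sum_i f_i dx_i, the exterior derivative is
  d(omega) = sum_{i < j} (∂f_j/∂x_i - ∂f_i/∂x_j) dx_i ∧ dx_j.
  coefficient of dx ∧ dy: ∂f_2/∂x - ∂f_1/∂y = ∂(2*x^2)/∂x - ∂(x^2 - y)/∂y = 4*x + 1
Assembling: d(omega) = (4*x + 1) dx ∧ dy.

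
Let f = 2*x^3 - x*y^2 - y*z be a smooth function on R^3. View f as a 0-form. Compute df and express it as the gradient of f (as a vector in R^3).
df = (6*x^2 - y^2) dx + (-2*x*y - z) dy + (-y) dz; grad f = (6*x^2 - y^2, -2*x*y - z, -y)

For a 0-form f, d f = (∂f/∂x) dx + (∂f/∂y) dy + (∂f/∂z) dz. The components of the vector representation are exactly the entries of grad f in Cartesian coordinates:
  ∂f/∂x = 6*x^2 - y^2
  ∂f/∂y = -2*x*y - z
  ∂f/∂z = -y.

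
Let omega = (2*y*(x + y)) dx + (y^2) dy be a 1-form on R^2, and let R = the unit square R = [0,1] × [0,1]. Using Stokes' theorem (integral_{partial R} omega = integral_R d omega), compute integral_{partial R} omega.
integral_(partial R) omega = -3

Stokes: integral_partial_R omega = integral_R d omega with d omega = (∂Q/∂x - ∂P/∂y) dx ∧ dy.
  ∂Q/∂x = 0
  ∂P/∂y = 2*x + 4*y
  integrand = ∂Q/∂x - ∂P/∂y = -2*x - 4*y.
Integrating over R: integral_0^1 integral_0^1 (-2*x - 4*y) dx dy = -3.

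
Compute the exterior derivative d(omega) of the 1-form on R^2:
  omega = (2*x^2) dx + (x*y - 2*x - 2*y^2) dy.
d(omega) = (y - 2) dx ∧ dy

For a 1-form omega = sum_i f_i dx_i, the exterior derivative is
  d(omega) = sum_{i < j} (∂f_j/∂x_i - ∂f_i/∂x_j) dx_i ∧ dx_j.
  coefficient of dx ∧ dy: ∂f_2/∂x - ∂f_1/∂y = ∂(x*y - 2*x - 2*y^2)/∂x - ∂(2*x^2)/∂y = y - 2
Assembling: d(omega) = (y - 2) dx ∧ dy.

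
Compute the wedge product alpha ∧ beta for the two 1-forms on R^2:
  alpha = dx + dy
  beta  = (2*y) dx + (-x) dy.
alpha ∧ beta = (-x - 2*y) dx ∧ dy

Distribute the wedge, using dx_i ∧ dx_j = -dx_j ∧ dx_i and dx_i ∧ dx_i = 0. For each pair (i, j) with i < j, the coefficient of dx_i ∧ dx_j in alpha ∧ beta is (alpha_i * beta_j - alpha_j * beta_i). Collecting: alpha ∧ beta = (-x - 2*y) dx ∧ dy.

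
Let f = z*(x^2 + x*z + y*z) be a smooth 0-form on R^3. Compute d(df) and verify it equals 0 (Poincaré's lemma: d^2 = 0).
d(df) = 0

Step 1: df = sum_i (∂f/∂x_i) dx_i = (z*(2*x + z)) dx + (z^2) dy + (x^2 + 2*x*z + 2*y*z) dz.
Step 2: Apply d again. Using the 1-form formula, the coefficient of dx ∧ dy in d(df) is ∂^2 f/∂x ∂y - ∂^2 f/∂y ∂x = (0) - (0) = 0 (equality of mixed partials for smooth f).
Similarly for dx ∧ dz and dy ∧ dz — all coefficients vanish. So d(df) = 0.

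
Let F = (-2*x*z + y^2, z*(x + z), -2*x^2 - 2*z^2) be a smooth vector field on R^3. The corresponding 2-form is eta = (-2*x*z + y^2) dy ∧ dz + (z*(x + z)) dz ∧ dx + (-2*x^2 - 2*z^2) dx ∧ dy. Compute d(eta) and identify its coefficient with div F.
d(eta) = (-6*z) dx ∧ dy ∧ dz; div F = -6*z

For a 2-form in R^3 of the form above, applying d gives a 3-form with coefficient ∂P/∂x + ∂Q/∂y + ∂R/∂z:
  ∂P/∂x = -2*z
  ∂Q/∂y = 0
  ∂R/∂z = -4*z
Sum = -6*z, which is exactly div F.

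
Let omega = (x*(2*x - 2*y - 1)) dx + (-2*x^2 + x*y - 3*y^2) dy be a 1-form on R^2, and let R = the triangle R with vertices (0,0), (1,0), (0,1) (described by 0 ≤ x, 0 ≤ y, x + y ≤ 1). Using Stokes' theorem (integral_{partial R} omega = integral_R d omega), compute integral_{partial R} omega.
integral_(partial R) omega = -1/6

Stokes: integral_partial_R omega = integral_R d omega with d omega = (∂Q/∂x - ∂P/∂y) dx ∧ dy.
  ∂Q/∂x = -4*x + y
  ∂P/∂y = -2*x
  integrand = ∂Q/∂x - ∂P/∂y = -2*x + y.
Integrating over R: integral_0^1 integral_0^{1-x} (-2*x + y) dy dx = -1/6.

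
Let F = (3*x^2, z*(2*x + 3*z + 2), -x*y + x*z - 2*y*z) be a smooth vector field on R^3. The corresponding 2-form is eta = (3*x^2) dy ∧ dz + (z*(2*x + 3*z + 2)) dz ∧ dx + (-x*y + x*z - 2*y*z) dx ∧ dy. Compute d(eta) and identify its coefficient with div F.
d(eta) = (7*x - 2*y) dx ∧ dy ∧ dz; div F = 7*x - 2*y

For a 2-form in R^3 of the form above, applying d gives a 3-form with coefficient ∂P/∂x + ∂Q/∂y + ∂R/∂z:
  ∂P/∂x = 6*x
  ∂Q/∂y = 0
  ∂R/∂z = x - 2*y
Sum = 7*x - 2*y, which is exactly div F.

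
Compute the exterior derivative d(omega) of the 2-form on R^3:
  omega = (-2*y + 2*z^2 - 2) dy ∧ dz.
d(omega) = 0

For a 2-form omega = sum_{i<j} g_{ij} dx_i ∧ dx_j, the exterior derivative is
  d(omega) = sum_{i<j} d(g_{ij}) ∧ dx_i ∧ dx_j = sum_{i<j, k} (∂g_{ij}/∂x_k) dx_k ∧ dx_i ∧ dx_j.
Expand each term, using dx_k ∧ dx_i ∧ dx_j = sgn(permutation) dx_{(a)} ∧ dx_{(b)} ∧ dx_{(c)} with (a < b < c) sorted:

Collecting like 3-forms: d(omega) = 0.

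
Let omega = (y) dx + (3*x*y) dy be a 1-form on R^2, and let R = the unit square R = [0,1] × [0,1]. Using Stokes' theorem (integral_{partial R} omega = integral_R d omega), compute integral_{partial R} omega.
integral_(partial R) omega = 1/2

Stokes: integral_partial_R omega = integral_R d omega with d omega = (∂Q/∂x - ∂P/∂y) dx ∧ dy.
  ∂Q/∂x = 3*y
  ∂P/∂y = 1
  integrand = ∂Q/∂x - ∂P/∂y = 3*y - 1.
Integrating over R: integral_0^1 integral_0^1 (3*y - 1) dx dy = 1/2.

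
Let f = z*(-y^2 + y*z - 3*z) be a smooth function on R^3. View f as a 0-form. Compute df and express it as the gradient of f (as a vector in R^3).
df = (0) dx + (z*(-2*y + z)) dy + (-y^2 + 2*y*z - 6*z) dz; grad f = (0, z*(-2*y + z), -y^2 + 2*y*z - 6*z)

For a 0-form f, d f = (∂f/∂x) dx + (∂f/∂y) dy + (∂f/∂z) dz. The components of the vector representation are exactly the entries of grad f in Cartesian coordinates:
  ∂f/∂x = 0
  ∂f/∂y = z*(-2*y + z)
  ∂f/∂z = -y^2 + 2*y*z - 6*z.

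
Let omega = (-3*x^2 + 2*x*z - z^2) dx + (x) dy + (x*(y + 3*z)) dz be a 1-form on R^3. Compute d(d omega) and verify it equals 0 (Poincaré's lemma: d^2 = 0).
d(d omega) = 0

Step 1: d omega = sum_{i<j} (∂f_j/∂x_i - ∂f_i/∂x_j) dx_i ∧ dx_j:
  coeff of dx ∧ dy: 1
  coeff of dx ∧ dz: -2*x + y + 5*z
  coeff of dy ∧ dz: x
Step 2: Apply d again to each 2-form coefficient. The only possible 3-form in R^3 is dx ∧ dy ∧ dz, with coefficient
  ∂(coeff of dy∧dz)/∂x - ∂(coeff of dx∧dz)/∂y + ∂(coeff of dx∧dy)/∂z
  = ∂/∂x (x) - ∂/∂y (-2*x + y + 5*z) + ∂/∂z (1).
Each of these terms simplifies to sums of mixed partials that cancel in pairs. The result is 0 (by equality of mixed partials for smooth functions — Schwarz / Clairaut).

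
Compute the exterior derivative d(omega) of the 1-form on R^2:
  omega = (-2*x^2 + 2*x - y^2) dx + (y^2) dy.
d(omega) = (2*y) dx ∧ dy

For a 1-form omega = sum_i f_i dx_i, the exterior derivative is
  d(omega) = sum_{i < j} (∂f_j/∂x_i - ∂f_i/∂x_j) dx_i ∧ dx_j.
  coefficient of dx ∧ dy: ∂f_2/∂x - ∂f_1/∂y = ∂(y^2)/∂x - ∂(-2*x^2 + 2*x - y^2)/∂y = 2*y
Assembling: d(omega) = (2*y) dx ∧ dy.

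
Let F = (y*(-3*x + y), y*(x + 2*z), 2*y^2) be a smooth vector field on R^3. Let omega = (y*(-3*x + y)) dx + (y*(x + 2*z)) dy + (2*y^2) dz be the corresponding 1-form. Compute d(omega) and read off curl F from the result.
d(omega) = (2*y) dy ∧ dz + (0) dz ∧ dx + (3*x - y) dx ∧ dy; curl F = (2*y, 0, 3*x - y)

d omega = sum_{i<j} (∂f_j/∂x_i - ∂f_i/∂x_j) dx_i ∧ dx_j. Under the identification (dy ∧ dz, dz ∧ dx, dx ∧ dy) ↔ (e_x, e_y, e_z), the coefficients are exactly the components of curl F. Compute:
  ∂R/∂y - ∂Q/∂z = (4*y) - (2*y) = 2*y
  ∂P/∂z - ∂R/∂x = (0) - (0) = 0
  ∂Q/∂x - ∂P/∂y = (y) - (-3*x + 2*y) = 3*x - y.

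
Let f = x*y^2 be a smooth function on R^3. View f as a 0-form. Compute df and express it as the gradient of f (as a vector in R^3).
df = (y^2) dx + (2*x*y) dy + (0) dz; grad f = (y^2, 2*x*y, 0)

For a 0-form f, d f = (∂f/∂x) dx + (∂f/∂y) dy + (∂f/∂z) dz. The components of the vector representation are exactly the entries of grad f in Cartesian coordinates:
  ∂f/∂x = y^2
  ∂f/∂y = 2*x*y
  ∂f/∂z = 0.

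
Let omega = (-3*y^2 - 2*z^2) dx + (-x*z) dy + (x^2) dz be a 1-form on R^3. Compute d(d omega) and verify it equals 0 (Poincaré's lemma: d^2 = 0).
d(d omega) = 0

Step 1: d omega = sum_{i<j} (∂f_j/∂x_i - ∂f_i/∂x_j) dx_i ∧ dx_j:
  coeff of dx ∧ dy: 6*y - z
  coeff of dx ∧ dz: 2*x + 4*z
  coeff of dy ∧ dz: x
Step 2: Apply d again to each 2-form coefficient. The only possible 3-form in R^3 is dx ∧ dy ∧ dz, with coefficient
  ∂(coeff of dy∧dz)/∂x - ∂(coeff of dx∧dz)/∂y + ∂(coeff of dx∧dy)/∂z
  = ∂/∂x (x) - ∂/∂y (2*x + 4*z) + ∂/∂z (6*y - z).
Each of these terms simplifies to sums of mixed partials that cancel in pairs. The result is 0 (by equality of mixed partials for smooth functions — Schwarz / Clairaut).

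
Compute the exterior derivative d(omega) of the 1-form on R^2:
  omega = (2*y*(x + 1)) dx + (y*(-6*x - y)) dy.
d(omega) = (-2*x - 6*y - 2) dx ∧ dy

For a 1-form omega = sum_i f_i dx_i, the exterior derivative is
  d(omega) = sum_{i < j} (∂f_j/∂x_i - ∂f_i/∂x_j) dx_i ∧ dx_j.
  coefficient of dx ∧ dy: ∂f_2/∂x - ∂f_1/∂y = ∂(y*(-6*x - y))/∂x - ∂(2*y*(x + 1))/∂y = -2*x - 6*y - 2
Assembling: d(omega) = (-2*x - 6*y - 2) dx ∧ dy.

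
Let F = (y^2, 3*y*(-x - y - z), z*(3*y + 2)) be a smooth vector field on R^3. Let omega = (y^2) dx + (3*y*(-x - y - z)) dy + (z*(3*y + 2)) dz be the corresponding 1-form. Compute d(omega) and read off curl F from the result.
d(omega) = (3*y + 3*z) dy ∧ dz + (0) dz ∧ dx + (-5*y) dx ∧ dy; curl F = (3*y + 3*z, 0, -5*y)

d omega = sum_{i<j} (∂f_j/∂x_i - ∂f_i/∂x_j) dx_i ∧ dx_j. Under the identification (dy ∧ dz, dz ∧ dx, dx ∧ dy) ↔ (e_x, e_y, e_z), the coefficients are exactly the components of curl F. Compute:
  ∂R/∂y - ∂Q/∂z = (3*z) - (-3*y) = 3*y + 3*z
  ∂P/∂z - ∂R/∂x = (0) - (0) = 0
  ∂Q/∂x - ∂P/∂y = (-3*y) - (2*y) = -5*y.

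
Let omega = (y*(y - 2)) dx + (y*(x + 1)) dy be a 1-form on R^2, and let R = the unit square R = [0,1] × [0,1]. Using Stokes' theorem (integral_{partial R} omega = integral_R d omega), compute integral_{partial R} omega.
integral_(partial R) omega = 3/2

Stokes: integral_partial_R omega = integral_R d omega with d omega = (∂Q/∂x - ∂P/∂y) dx ∧ dy.
  ∂Q/∂x = y
  ∂P/∂y = 2*y - 2
  integrand = ∂Q/∂x - ∂P/∂y = 2 - y.
Integrating over R: integral_0^1 integral_0^1 (2 - y) dx dy = 3/2.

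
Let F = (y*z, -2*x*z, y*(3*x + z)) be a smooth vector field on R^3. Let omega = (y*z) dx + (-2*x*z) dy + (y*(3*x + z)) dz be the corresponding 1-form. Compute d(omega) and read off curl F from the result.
d(omega) = (5*x + z) dy ∧ dz + (-2*y) dz ∧ dx + (-3*z) dx ∧ dy; curl F = (5*x + z, -2*y, -3*z)

d omega = sum_{i<j} (∂f_j/∂x_i - ∂f_i/∂x_j) dx_i ∧ dx_j. Under the identification (dy ∧ dz, dz ∧ dx, dx ∧ dy) ↔ (e_x, e_y, e_z), the coefficients are exactly the components of curl F. Compute:
  ∂R/∂y - ∂Q/∂z = (3*x + z) - (-2*x) = 5*x + z
  ∂P/∂z - ∂R/∂x = (y) - (3*y) = -2*y
  ∂Q/∂x - ∂P/∂y = (-2*z) - (z) = -3*z.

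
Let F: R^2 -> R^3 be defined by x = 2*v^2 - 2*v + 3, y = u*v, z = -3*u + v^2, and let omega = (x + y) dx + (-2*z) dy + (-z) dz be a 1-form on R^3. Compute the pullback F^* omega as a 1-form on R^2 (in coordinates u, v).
F^* omega = (6*u*v - 9*u - 2*v^3 + 3*v^2) du + (6*u^2 + 2*u*v^2 + 4*u*v + 6*v^3 - 12*v^2 + 16*v - 6) dv

Using F^*(f dg) = (f ∘ F) d(g ∘ F), substitute each coordinate x_i by F_i(u, v) in f_i, and replace dx_i by d F_i = (∂F_i/∂u) du + (∂F_i/∂v) dv.
  For the x component: f_1(F) = u*v + 2*v^2 - 2*v + 3; d F_1 = (0) du + (4*v - 2) dv
  For the y component: f_2(F) = 6*u - 2*v^2; d F_2 = (v) du + (u) dv
  For the z component: f_3(F) = 3*u - v^2; d F_3 = (-3) du + (2*v) dv
Combining and collecting du, dv coefficients:
  coeff of du: 6*u*v - 9*u - 2*v^3 + 3*v^2
  coeff of dv: 6*u^2 + 2*u*v^2 + 4*u*v + 6*v^3 - 12*v^2 + 16*v - 6
F^* omega = (6*u*v - 9*u - 2*v^3 + 3*v^2) du + (6*u^2 + 2*u*v^2 + 4*u*v + 6*v^3 - 12*v^2 + 16*v - 6) dv.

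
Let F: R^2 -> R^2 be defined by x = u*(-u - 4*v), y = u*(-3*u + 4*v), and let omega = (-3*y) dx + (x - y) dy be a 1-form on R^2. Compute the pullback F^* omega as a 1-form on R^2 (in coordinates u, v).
F^* omega = (2*u*(-15*u^2 + 22*u*v + 8*v^2)) du + (u^2*(-28*u + 16*v)) dv

Using F^*(f dg) = (f ∘ F) d(g ∘ F), substitute each coordinate x_i by F_i(u, v) in f_i, and replace dx_i by d F_i = (∂F_i/∂u) du + (∂F_i/∂v) dv.
  For the x component: f_1(F) = 3*u*(3*u - 4*v); d F_1 = (-2*u - 4*v) du + (-4*u) dv
  For the y component: f_2(F) = 2*u*(u - 4*v); d F_2 = (-6*u + 4*v) du + (4*u) dv
Combining and collecting du, dv coefficients:
  coeff of du: 2*u*(-15*u^2 + 22*u*v + 8*v^2)
  coeff of dv: u^2*(-28*u + 16*v)
F^* omega = (2*u*(-15*u^2 + 22*u*v + 8*v^2)) du + (u^2*(-28*u + 16*v)) dv.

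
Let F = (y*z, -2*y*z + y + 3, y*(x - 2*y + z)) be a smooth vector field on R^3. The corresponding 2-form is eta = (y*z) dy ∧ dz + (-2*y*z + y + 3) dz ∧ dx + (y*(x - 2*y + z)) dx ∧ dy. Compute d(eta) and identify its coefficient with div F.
d(eta) = (y - 2*z + 1) dx ∧ dy ∧ dz; div F = y - 2*z + 1

For a 2-form in R^3 of the form above, applying d gives a 3-form with coefficient ∂P/∂x + ∂Q/∂y + ∂R/∂z:
  ∂P/∂x = 0
  ∂Q/∂y = 1 - 2*z
  ∂R/∂z = y
Sum = y - 2*z + 1, which is exactly div F.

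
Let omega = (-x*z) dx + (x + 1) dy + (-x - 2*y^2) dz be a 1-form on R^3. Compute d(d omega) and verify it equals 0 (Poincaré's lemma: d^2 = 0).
d(d omega) = 0

Step 1: d omega = sum_{i<j} (∂f_j/∂x_i - ∂f_i/∂x_j) dx_i ∧ dx_j:
  coeff of dx ∧ dy: 1
  coeff of dx ∧ dz: x - 1
  coeff of dy ∧ dz: -4*y
Step 2: Apply d again to each 2-form coefficient. The only possible 3-form in R^3 is dx ∧ dy ∧ dz, with coefficient
  ∂(coeff of dy∧dz)/∂x - ∂(coeff of dx∧dz)/∂y + ∂(coeff of dx∧dy)/∂z
  = ∂/∂x (-4*y) - ∂/∂y (x - 1) + ∂/∂z (1).
Each of these terms simplifies to sums of mixed partials that cancel in pairs. The result is 0 (by equality of mixed partials for smooth functions — Schwarz / Clairaut).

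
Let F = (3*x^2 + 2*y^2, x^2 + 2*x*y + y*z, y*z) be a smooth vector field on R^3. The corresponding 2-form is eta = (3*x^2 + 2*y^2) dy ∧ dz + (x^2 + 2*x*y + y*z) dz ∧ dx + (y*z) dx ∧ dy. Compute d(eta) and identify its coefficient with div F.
d(eta) = (8*x + y + z) dx ∧ dy ∧ dz; div F = 8*x + y + z

For a 2-form in R^3 of the form above, applying d gives a 3-form with coefficient ∂P/∂x + ∂Q/∂y + ∂R/∂z:
  ∂P/∂x = 6*x
  ∂Q/∂y = 2*x + z
  ∂R/∂z = y
Sum = 8*x + y + z, which is exactly div F.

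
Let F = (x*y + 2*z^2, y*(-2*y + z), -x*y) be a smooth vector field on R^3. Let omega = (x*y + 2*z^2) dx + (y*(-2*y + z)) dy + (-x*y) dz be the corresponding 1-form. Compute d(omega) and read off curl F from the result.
d(omega) = (-x - y) dy ∧ dz + (y + 4*z) dz ∧ dx + (-x) dx ∧ dy; curl F = (-x - y, y + 4*z, -x)

d omega = sum_{i<j} (∂f_j/∂x_i - ∂f_i/∂x_j) dx_i ∧ dx_j. Under the identification (dy ∧ dz, dz ∧ dx, dx ∧ dy) ↔ (e_x, e_y, e_z), the coefficients are exactly the components of curl F. Compute:
  ∂R/∂y - ∂Q/∂z = (-x) - (y) = -x - y
  ∂P/∂z - ∂R/∂x = (4*z) - (-y) = y + 4*z
  ∂Q/∂x - ∂P/∂y = (0) - (x) = -x.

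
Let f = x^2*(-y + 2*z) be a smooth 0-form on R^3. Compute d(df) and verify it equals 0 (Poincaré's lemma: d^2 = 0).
d(df) = 0

Step 1: df = sum_i (∂f/∂x_i) dx_i = (2*x*(-y + 2*z)) dx + (-x^2) dy + (2*x^2) dz.
Step 2: Apply d again. Using the 1-form formula, the coefficient of dx ∧ dy in d(df) is ∂^2 f/∂x ∂y - ∂^2 f/∂y ∂x = (-2*x) - (-2*x) = 0 (equality of mixed partials for smooth f).
Similarly for dx ∧ dz and dy ∧ dz — all coefficients vanish. So d(df) = 0.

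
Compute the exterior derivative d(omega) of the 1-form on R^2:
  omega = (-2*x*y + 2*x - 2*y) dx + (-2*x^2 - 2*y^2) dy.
d(omega) = (2 - 2*x) dx ∧ dy

For a 1-form omega = sum_i f_i dx_i, the exterior derivative is
  d(omega) = sum_{i < j} (∂f_j/∂x_i - ∂f_i/∂x_j) dx_i ∧ dx_j.
  coefficient of dx ∧ dy: ∂f_2/∂x - ∂f_1/∂y = ∂(-2*x^2 - 2*y^2)/∂x - ∂(-2*x*y + 2*x - 2*y)/∂y = 2 - 2*x
Assembling: d(omega) = (2 - 2*x) dx ∧ dy.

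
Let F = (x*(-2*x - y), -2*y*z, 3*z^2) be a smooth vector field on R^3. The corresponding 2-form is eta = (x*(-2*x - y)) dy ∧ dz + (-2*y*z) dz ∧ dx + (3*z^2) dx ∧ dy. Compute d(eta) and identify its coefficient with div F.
d(eta) = (-4*x - y + 4*z) dx ∧ dy ∧ dz; div F = -4*x - y + 4*z

For a 2-form in R^3 of the form above, applying d gives a 3-form with coefficient ∂P/∂x + ∂Q/∂y + ∂R/∂z:
  ∂P/∂x = -4*x - y
  ∂Q/∂y = -2*z
  ∂R/∂z = 6*z
Sum = -4*x - y + 4*z, which is exactly div F.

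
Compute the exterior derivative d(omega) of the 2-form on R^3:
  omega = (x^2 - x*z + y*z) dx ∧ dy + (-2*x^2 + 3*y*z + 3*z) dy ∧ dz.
d(omega) = (-5*x + y) dx ∧ dy ∧ dz

For a 2-form omega = sum_{i<j} g_{ij} dx_i ∧ dx_j, the exterior derivative is
  d(omega) = sum_{i<j} d(g_{ij}) ∧ dx_i ∧ dx_j = sum_{i<j, k} (∂g_{ij}/∂x_k) dx_k ∧ dx_i ∧ dx_j.
Expand each term, using dx_k ∧ dx_i ∧ dx_j = sgn(permutation) dx_{(a)} ∧ dx_{(b)} ∧ dx_{(c)} with (a < b < c) sorted:
  d(x^2 - x*z + y*z) includes (∂/∂z)(x^2 - x*z + y*z) dz = (-x + y) dz, which multiplied by dx ∧ dy gives (-x + y) dx ∧ dy ∧ dz
  d(-2*x^2 + 3*y*z + 3*z) includes (∂/∂x)(-2*x^2 + 3*y*z + 3*z) dx = (-4*x) dx, which multiplied by dy ∧ dz gives (-4*x) dx ∧ dy ∧ dz
Collecting like 3-forms: d(omega) = (-5*x + y) dx ∧ dy ∧ dz.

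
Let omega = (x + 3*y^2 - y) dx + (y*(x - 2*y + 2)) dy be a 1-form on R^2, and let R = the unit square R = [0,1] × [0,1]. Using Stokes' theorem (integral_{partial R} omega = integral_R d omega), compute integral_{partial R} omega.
integral_(partial R) omega = -3/2

Stokes: integral_partial_R omega = integral_R d omega with d omega = (∂Q/∂x - ∂P/∂y) dx ∧ dy.
  ∂Q/∂x = y
  ∂P/∂y = 6*y - 1
  integrand = ∂Q/∂x - ∂P/∂y = 1 - 5*y.
Integrating over R: integral_0^1 integral_0^1 (1 - 5*y) dx dy = -3/2.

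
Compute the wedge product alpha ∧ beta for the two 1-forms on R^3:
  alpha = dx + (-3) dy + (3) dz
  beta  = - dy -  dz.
alpha ∧ beta = (-1) dx ∧ dy + (-1) dx ∧ dz + (6) dy ∧ dz

Distribute the wedge, using dx_i ∧ dx_j = -dx_j ∧ dx_i and dx_i ∧ dx_i = 0. For each pair (i, j) with i < j, the coefficient of dx_i ∧ dx_j in alpha ∧ beta is (alpha_i * beta_j - alpha_j * beta_i). Collecting: alpha ∧ beta = (-1) dx ∧ dy + (-1) dx ∧ dz + (6) dy ∧ dz.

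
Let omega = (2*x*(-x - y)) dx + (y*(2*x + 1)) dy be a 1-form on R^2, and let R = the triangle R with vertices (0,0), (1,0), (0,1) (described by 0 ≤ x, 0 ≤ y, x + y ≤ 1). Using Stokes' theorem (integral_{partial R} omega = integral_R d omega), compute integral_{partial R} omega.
integral_(partial R) omega = 2/3

Stokes: integral_partial_R omega = integral_R d omega with d omega = (∂Q/∂x - ∂P/∂y) dx ∧ dy.
  ∂Q/∂x = 2*y
  ∂P/∂y = -2*x
  integrand = ∂Q/∂x - ∂P/∂y = 2*x + 2*y.
Integrating over R: integral_0^1 integral_0^{1-x} (2*x + 2*y) dy dx = 2/3.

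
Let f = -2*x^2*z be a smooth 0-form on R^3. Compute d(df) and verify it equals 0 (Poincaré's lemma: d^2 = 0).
d(df) = 0

Step 1: df = sum_i (∂f/∂x_i) dx_i = (-4*x*z) dx + (0) dy + (-2*x^2) dz.
Step 2: Apply d again. Using the 1-form formula, the coefficient of dx ∧ dy in d(df) is ∂^2 f/∂x ∂y - ∂^2 f/∂y ∂x = (0) - (0) = 0 (equality of mixed partials for smooth f).
Similarly for dx ∧ dz and dy ∧ dz — all coefficients vanish. So d(df) = 0.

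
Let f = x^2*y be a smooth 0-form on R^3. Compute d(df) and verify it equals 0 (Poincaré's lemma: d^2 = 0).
d(df) = 0

Step 1: df = sum_i (∂f/∂x_i) dx_i = (2*x*y) dx + (x^2) dy + (0) dz.
Step 2: Apply d again. Using the 1-form formula, the coefficient of dx ∧ dy in d(df) is ∂^2 f/∂x ∂y - ∂^2 f/∂y ∂x = (2*x) - (2*x) = 0 (equality of mixed partials for smooth f).
Similarly for dx ∧ dz and dy ∧ dz — all coefficients vanish. So d(df) = 0.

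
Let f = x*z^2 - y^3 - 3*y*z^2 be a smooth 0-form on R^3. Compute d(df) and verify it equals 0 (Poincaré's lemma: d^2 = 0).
d(df) = 0

Step 1: df = sum_i (∂f/∂x_i) dx_i = (z^2) dx + (-3*y^2 - 3*z^2) dy + (2*z*(x - 3*y)) dz.
Step 2: Apply d again. Using the 1-form formula, the coefficient of dx ∧ dy in d(df) is ∂^2 f/∂x ∂y - ∂^2 f/∂y ∂x = (0) - (0) = 0 (equality of mixed partials for smooth f).
Similarly for dx ∧ dz and dy ∧ dz — all coefficients vanish. So d(df) = 0.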